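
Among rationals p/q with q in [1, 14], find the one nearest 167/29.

Expand x = 167/29 as a continued fraction with the Euclidean algorithm:
  167 = 5*29 + 22, so a_0 = 5.
  29 = 1*22 + 7, so a_1 = 1.
  22 = 3*7 + 1, so a_2 = 3.
  7 = 7*1 + 0, so a_3 = 7.
so x = [5; 1, 3, 7].
Convergents (p_i = a_i*p_{i-1} + p_{i-2}, q_i = a_i*q_{i-1} + q_{i-2} with p_{-2}=0, p_{-1}=1, q_{-2}=1, q_{-1}=0), until the denominator exceeds 14:
  i=0: a_0=5, p_0 = 5*1 + 0 = 5, q_0 = 5*0 + 1 = 1.
  i=1: a_1=1, p_1 = 1*5 + 1 = 6, q_1 = 1*1 + 0 = 1.
  i=2: a_2=3, p_2 = 3*6 + 5 = 23, q_2 = 3*1 + 1 = 4.
  i=3: a_3=7, p_3 = 7*23 + 6 = 167, q_3 = 7*4 + 1 = 29.
q_3 = 29 > 14, so the last convergent with denominator <= 14 is p_2/q_2 = 23/4.
The closest fraction with denominator <= 14 is either p_2/q_2 or the intermediate fraction (k*p_2 + p_1)/(k*q_2 + q_1) with the largest k >= 1 whose denominator stays <= 14; these approach x as k grows, and every other convergent or intermediate fraction in range is farther away.
Largest k: floor((14 - q_1)/q_2) = floor((14 - 1)/4) = 3.
That gives (3*23 + 6)/(3*4 + 1) = 75/13.
Compare the errors: |x - 23/4| = |167*4 - 23*29|/(29*4) = 1/116, and |x - 75/13| = |167*13 - 75*29|/(29*13) = 4/377.
Cross-multiplying, 1*377 = 377 < 464 = 4*116, so 1/116 is smaller: the convergent 23/4 is closer to x than 75/13.

23/4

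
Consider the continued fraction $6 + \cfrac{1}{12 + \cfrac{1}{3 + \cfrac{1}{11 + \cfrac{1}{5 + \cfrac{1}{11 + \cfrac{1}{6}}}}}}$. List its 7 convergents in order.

6/1, 73/12, 225/37, 2548/419, 12965/2132, 145163/23871, 883943/145358

Using the convergent recurrence p_i = a_i*p_{i-1} + p_{i-2}, q_i = a_i*q_{i-1} + q_{i-2} with p_{-2}=0, p_{-1}=1, q_{-2}=1, q_{-1}=0:
  i=0: a_0=6, p_0 = 6*1 + 0 = 6, q_0 = 6*0 + 1 = 1.
  i=1: a_1=12, p_1 = 12*6 + 1 = 73, q_1 = 12*1 + 0 = 12.
  i=2: a_2=3, p_2 = 3*73 + 6 = 225, q_2 = 3*12 + 1 = 37.
  i=3: a_3=11, p_3 = 11*225 + 73 = 2548, q_3 = 11*37 + 12 = 419.
  i=4: a_4=5, p_4 = 5*2548 + 225 = 12965, q_4 = 5*419 + 37 = 2132.
  i=5: a_5=11, p_5 = 11*12965 + 2548 = 145163, q_5 = 11*2132 + 419 = 23871.
  i=6: a_6=6, p_6 = 6*145163 + 12965 = 883943, q_6 = 6*23871 + 2132 = 145358.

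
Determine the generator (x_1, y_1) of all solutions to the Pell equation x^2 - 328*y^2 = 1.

(x, y) = (163, 9)

First expand sqrt(328) as a continued fraction. With x_i = (sqrt(328) + m_i)/d_i and (m_0, d_0) = (0, 1): a_0 = floor(sqrt(328)) = 18, since 18^2 = 324 <= 328 < 361 = 19^2.
Iterate m_{i+1} = d_i*a_i - m_i, d_{i+1} = (328 - m_{i+1}^2)/d_i, a_{i+1} = floor((a_0 + m_{i+1})/d_{i+1}):
  m_1 = 1*18 - 0 = 18, d_1 = (328 - 18^2)/1 = 4/1 = 4, a_1 = floor((18 + 18)/4) = 9.
  m_2 = 4*9 - 18 = 18, d_2 = (328 - 18^2)/4 = 4/4 = 1, a_2 = floor((18 + 18)/1) = 36.
  m_3 = 1*36 - 18 = 18, d_3 = (328 - 18^2)/1 = 4/1 = 4: (m_3, d_3) = (m_1, d_1) = (18, 4), so from here the quotients repeat a_1, a_2; the period length is 2.
So sqrt(328) = [18; (9, 36)] with period length k = 2.
k is even, so the fundamental solution of x^2 - 328y^2 = 1 is (p_{k-1}, q_{k-1}) = (p_1, q_1); compute convergents through index 1.
Convergents (p_i = a_i*p_{i-1} + p_{i-2}, q_i = a_i*q_{i-1} + q_{i-2} with p_{-2}=0, p_{-1}=1, q_{-2}=1, q_{-1}=0):
  i=0: a_0=18, p_0 = 18*1 + 0 = 18, q_0 = 18*0 + 1 = 1.
  i=1: a_1=9, p_1 = 9*18 + 1 = 163, q_1 = 9*1 + 0 = 9.
Check: 163^2 - 328*9^2 = 26569 - 26568 = 1, so (x, y) = (163, 9) solves the equation, and by the theorem it is the least positive solution.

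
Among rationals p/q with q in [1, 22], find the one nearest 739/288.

Expand x = 739/288 as a continued fraction with the Euclidean algorithm:
  739 = 2*288 + 163, so a_0 = 2.
  288 = 1*163 + 125, so a_1 = 1.
  163 = 1*125 + 38, so a_2 = 1.
  125 = 3*38 + 11, so a_3 = 3.
  38 = 3*11 + 5, so a_4 = 3.
  11 = 2*5 + 1, so a_5 = 2.
  5 = 5*1 + 0, so a_6 = 5.
so x = [2; 1, 1, 3, 3, 2, 5].
Convergents (p_i = a_i*p_{i-1} + p_{i-2}, q_i = a_i*q_{i-1} + q_{i-2} with p_{-2}=0, p_{-1}=1, q_{-2}=1, q_{-1}=0), until the denominator exceeds 22:
  i=0: a_0=2, p_0 = 2*1 + 0 = 2, q_0 = 2*0 + 1 = 1.
  i=1: a_1=1, p_1 = 1*2 + 1 = 3, q_1 = 1*1 + 0 = 1.
  i=2: a_2=1, p_2 = 1*3 + 2 = 5, q_2 = 1*1 + 1 = 2.
  i=3: a_3=3, p_3 = 3*5 + 3 = 18, q_3 = 3*2 + 1 = 7.
  i=4: a_4=3, p_4 = 3*18 + 5 = 59, q_4 = 3*7 + 2 = 23.
q_4 = 23 > 22, so the last convergent with denominator <= 22 is p_3/q_3 = 18/7.
The closest fraction with denominator <= 22 is either p_3/q_3 or the intermediate fraction (k*p_3 + p_2)/(k*q_3 + q_2) with the largest k >= 1 whose denominator stays <= 22; these approach x as k grows, and every other convergent or intermediate fraction in range is farther away.
Largest k: floor((22 - q_2)/q_3) = floor((22 - 2)/7) = 2.
That gives (2*18 + 5)/(2*7 + 2) = 41/16.
Compare the errors: |x - 18/7| = |739*7 - 18*288|/(288*7) = 11/2016, and |x - 41/16| = |739*16 - 41*288|/(288*16) = 16/4608.
Cross-multiplying, 16*2016 = 32256 < 50688 = 11*4608, so 16/4608 is smaller: the intermediate fraction 41/16 is closer to x than 18/7.

41/16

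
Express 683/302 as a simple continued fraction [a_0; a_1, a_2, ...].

[2; 3, 1, 4, 1, 1, 1, 4]

Run the Euclidean algorithm on 683 and 302; the successive quotients are the partial quotients a_0, a_1, ... (each step inverts the fractional part left over by the previous one):
  683 = 2*302 + 79, so a_0 = 2.
  302 = 3*79 + 65, so a_1 = 3.
  79 = 1*65 + 14, so a_2 = 1.
  65 = 4*14 + 9, so a_3 = 4.
  14 = 1*9 + 5, so a_4 = 1.
  9 = 1*5 + 4, so a_5 = 1.
  5 = 1*4 + 1, so a_6 = 1.
  4 = 4*1 + 0, so a_7 = 4.
The remainder reaches 0 after 8 divisions, so the expansion has 8 partial quotients, read off in order.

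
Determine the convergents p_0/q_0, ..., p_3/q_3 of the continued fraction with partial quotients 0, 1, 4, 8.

Using the convergent recurrence p_i = a_i*p_{i-1} + p_{i-2}, q_i = a_i*q_{i-1} + q_{i-2} with p_{-2}=0, p_{-1}=1, q_{-2}=1, q_{-1}=0:
  i=0: a_0=0, p_0 = 0*1 + 0 = 0, q_0 = 0*0 + 1 = 1.
  i=1: a_1=1, p_1 = 1*0 + 1 = 1, q_1 = 1*1 + 0 = 1.
  i=2: a_2=4, p_2 = 4*1 + 0 = 4, q_2 = 4*1 + 1 = 5.
  i=3: a_3=8, p_3 = 8*4 + 1 = 33, q_3 = 8*5 + 1 = 41.

0/1, 1/1, 4/5, 33/41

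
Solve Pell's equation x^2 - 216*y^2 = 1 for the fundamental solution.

First expand sqrt(216) as a continued fraction. With x_i = (sqrt(216) + m_i)/d_i and (m_0, d_0) = (0, 1): a_0 = floor(sqrt(216)) = 14, since 14^2 = 196 <= 216 < 225 = 15^2.
Iterate m_{i+1} = d_i*a_i - m_i, d_{i+1} = (216 - m_{i+1}^2)/d_i, a_{i+1} = floor((a_0 + m_{i+1})/d_{i+1}):
  m_1 = 1*14 - 0 = 14, d_1 = (216 - 14^2)/1 = 20/1 = 20, a_1 = floor((14 + 14)/20) = 1.
  m_2 = 20*1 - 14 = 6, d_2 = (216 - 6^2)/20 = 180/20 = 9, a_2 = floor((14 + 6)/9) = 2.
  m_3 = 9*2 - 6 = 12, d_3 = (216 - 12^2)/9 = 72/9 = 8, a_3 = floor((14 + 12)/8) = 3.
  m_4 = 8*3 - 12 = 12, d_4 = (216 - 12^2)/8 = 72/8 = 9, a_4 = floor((14 + 12)/9) = 2.
  m_5 = 9*2 - 12 = 6, d_5 = (216 - 6^2)/9 = 180/9 = 20, a_5 = floor((14 + 6)/20) = 1.
  m_6 = 20*1 - 6 = 14, d_6 = (216 - 14^2)/20 = 20/20 = 1, a_6 = floor((14 + 14)/1) = 28.
  m_7 = 1*28 - 14 = 14, d_7 = (216 - 14^2)/1 = 20/1 = 20: (m_7, d_7) = (m_1, d_1) = (14, 20), so from here the quotients repeat a_1, ..., a_6; the period length is 6.
So sqrt(216) = [14; (1, 2, 3, 2, 1, 28)] with period length k = 6.
k is even, so the fundamental solution of x^2 - 216y^2 = 1 is (p_{k-1}, q_{k-1}) = (p_5, q_5); compute convergents through index 5.
Convergents (p_i = a_i*p_{i-1} + p_{i-2}, q_i = a_i*q_{i-1} + q_{i-2} with p_{-2}=0, p_{-1}=1, q_{-2}=1, q_{-1}=0):
  i=0: a_0=14, p_0 = 14*1 + 0 = 14, q_0 = 14*0 + 1 = 1.
  i=1: a_1=1, p_1 = 1*14 + 1 = 15, q_1 = 1*1 + 0 = 1.
  i=2: a_2=2, p_2 = 2*15 + 14 = 44, q_2 = 2*1 + 1 = 3.
  i=3: a_3=3, p_3 = 3*44 + 15 = 147, q_3 = 3*3 + 1 = 10.
  i=4: a_4=2, p_4 = 2*147 + 44 = 338, q_4 = 2*10 + 3 = 23.
  i=5: a_5=1, p_5 = 1*338 + 147 = 485, q_5 = 1*23 + 10 = 33.
Check: 485^2 - 216*33^2 = 235225 - 235224 = 1, so (x, y) = (485, 33) solves the equation, and by the theorem it is the least positive solution.

(x, y) = (485, 33)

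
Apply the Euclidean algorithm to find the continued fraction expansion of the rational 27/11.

Run the Euclidean algorithm on 27 and 11; the successive quotients are the partial quotients a_0, a_1, ... (each step inverts the fractional part left over by the previous one):
  27 = 2*11 + 5, so a_0 = 2.
  11 = 2*5 + 1, so a_1 = 2.
  5 = 5*1 + 0, so a_2 = 5.
The remainder reaches 0 after 3 divisions, so the expansion has 3 partial quotients, read off in order.

[2; 2, 5]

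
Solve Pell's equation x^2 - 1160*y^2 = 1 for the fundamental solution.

(x, y) = (579, 17)

First expand sqrt(1160) as a continued fraction. With x_i = (sqrt(1160) + m_i)/d_i and (m_0, d_0) = (0, 1): a_0 = floor(sqrt(1160)) = 34, since 34^2 = 1156 <= 1160 < 1225 = 35^2.
Iterate m_{i+1} = d_i*a_i - m_i, d_{i+1} = (1160 - m_{i+1}^2)/d_i, a_{i+1} = floor((a_0 + m_{i+1})/d_{i+1}):
  m_1 = 1*34 - 0 = 34, d_1 = (1160 - 34^2)/1 = 4/1 = 4, a_1 = floor((34 + 34)/4) = 17.
  m_2 = 4*17 - 34 = 34, d_2 = (1160 - 34^2)/4 = 4/4 = 1, a_2 = floor((34 + 34)/1) = 68.
  m_3 = 1*68 - 34 = 34, d_3 = (1160 - 34^2)/1 = 4/1 = 4: (m_3, d_3) = (m_1, d_1) = (34, 4), so from here the quotients repeat a_1, a_2; the period length is 2.
So sqrt(1160) = [34; (17, 68)] with period length k = 2.
k is even, so the fundamental solution of x^2 - 1160y^2 = 1 is (p_{k-1}, q_{k-1}) = (p_1, q_1); compute convergents through index 1.
Convergents (p_i = a_i*p_{i-1} + p_{i-2}, q_i = a_i*q_{i-1} + q_{i-2} with p_{-2}=0, p_{-1}=1, q_{-2}=1, q_{-1}=0):
  i=0: a_0=34, p_0 = 34*1 + 0 = 34, q_0 = 34*0 + 1 = 1.
  i=1: a_1=17, p_1 = 17*34 + 1 = 579, q_1 = 17*1 + 0 = 17.
Check: 579^2 - 1160*17^2 = 335241 - 335240 = 1, so (x, y) = (579, 17) solves the equation, and by the theorem it is the least positive solution.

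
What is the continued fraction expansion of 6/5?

Run the Euclidean algorithm on 6 and 5; the successive quotients are the partial quotients a_0, a_1, ... (each step inverts the fractional part left over by the previous one):
  6 = 1*5 + 1, so a_0 = 1.
  5 = 5*1 + 0, so a_1 = 5.
The remainder reaches 0 after 2 divisions, so the expansion has 2 partial quotients, read off in order.

[1; 5]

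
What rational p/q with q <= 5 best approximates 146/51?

Expand x = 146/51 as a continued fraction with the Euclidean algorithm:
  146 = 2*51 + 44, so a_0 = 2.
  51 = 1*44 + 7, so a_1 = 1.
  44 = 6*7 + 2, so a_2 = 6.
  7 = 3*2 + 1, so a_3 = 3.
  2 = 2*1 + 0, so a_4 = 2.
so x = [2; 1, 6, 3, 2].
Convergents (p_i = a_i*p_{i-1} + p_{i-2}, q_i = a_i*q_{i-1} + q_{i-2} with p_{-2}=0, p_{-1}=1, q_{-2}=1, q_{-1}=0), until the denominator exceeds 5:
  i=0: a_0=2, p_0 = 2*1 + 0 = 2, q_0 = 2*0 + 1 = 1.
  i=1: a_1=1, p_1 = 1*2 + 1 = 3, q_1 = 1*1 + 0 = 1.
  i=2: a_2=6, p_2 = 6*3 + 2 = 20, q_2 = 6*1 + 1 = 7.
q_2 = 7 > 5, so the last convergent with denominator <= 5 is p_1/q_1 = 3/1.
The closest fraction with denominator <= 5 is either p_1/q_1 or the intermediate fraction (k*p_1 + p_0)/(k*q_1 + q_0) with the largest k >= 1 whose denominator stays <= 5; these approach x as k grows, and every other convergent or intermediate fraction in range is farther away.
Largest k: floor((5 - q_0)/q_1) = floor((5 - 1)/1) = 4.
That gives (4*3 + 2)/(4*1 + 1) = 14/5.
Compare the errors: |x - 3/1| = |146*1 - 3*51|/(51*1) = 7/51, and |x - 14/5| = |146*5 - 14*51|/(51*5) = 16/255.
Cross-multiplying, 16*51 = 816 < 1785 = 7*255, so 16/255 is smaller: the intermediate fraction 14/5 is closer to x than 3/1.

14/5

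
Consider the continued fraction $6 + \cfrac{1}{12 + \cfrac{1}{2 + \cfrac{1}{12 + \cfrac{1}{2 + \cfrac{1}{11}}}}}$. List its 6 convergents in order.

Using the convergent recurrence p_i = a_i*p_{i-1} + p_{i-2}, q_i = a_i*q_{i-1} + q_{i-2} with p_{-2}=0, p_{-1}=1, q_{-2}=1, q_{-1}=0:
  i=0: a_0=6, p_0 = 6*1 + 0 = 6, q_0 = 6*0 + 1 = 1.
  i=1: a_1=12, p_1 = 12*6 + 1 = 73, q_1 = 12*1 + 0 = 12.
  i=2: a_2=2, p_2 = 2*73 + 6 = 152, q_2 = 2*12 + 1 = 25.
  i=3: a_3=12, p_3 = 12*152 + 73 = 1897, q_3 = 12*25 + 12 = 312.
  i=4: a_4=2, p_4 = 2*1897 + 152 = 3946, q_4 = 2*312 + 25 = 649.
  i=5: a_5=11, p_5 = 11*3946 + 1897 = 45303, q_5 = 11*649 + 312 = 7451.

6/1, 73/12, 152/25, 1897/312, 3946/649, 45303/7451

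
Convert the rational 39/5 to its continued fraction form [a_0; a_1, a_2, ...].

[7; 1, 4]

Run the Euclidean algorithm on 39 and 5; the successive quotients are the partial quotients a_0, a_1, ... (each step inverts the fractional part left over by the previous one):
  39 = 7*5 + 4, so a_0 = 7.
  5 = 1*4 + 1, so a_1 = 1.
  4 = 4*1 + 0, so a_2 = 4.
The remainder reaches 0 after 3 divisions, so the expansion has 3 partial quotients, read off in order.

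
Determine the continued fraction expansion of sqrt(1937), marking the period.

[44; (88)]

Write x_i = (sqrt(1937) + m_i)/d_i with (m_0, d_0) = (0, 1). a_0 = floor(sqrt(1937)) = 44, since 44^2 = 1936 <= 1937 < 2025 = 45^2.
Iterate m_{i+1} = d_i*a_i - m_i, d_{i+1} = (1937 - m_{i+1}^2)/d_i, a_{i+1} = floor((a_0 + m_{i+1})/d_{i+1}):
  m_1 = 1*44 - 0 = 44, d_1 = (1937 - 44^2)/1 = 1/1 = 1, a_1 = floor((44 + 44)/1) = 88.
  m_2 = 1*88 - 44 = 44, d_2 = (1937 - 44^2)/1 = 1/1 = 1: (m_2, d_2) = (m_1, d_1) = (44, 1), so from here the quotient a_1 repeats; the period length is 1.
Hence the expansion of sqrt(1937) is a_0 = 44 followed by the repeating block 88 (period 1).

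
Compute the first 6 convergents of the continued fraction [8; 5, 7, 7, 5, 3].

Using the convergent recurrence p_i = a_i*p_{i-1} + p_{i-2}, q_i = a_i*q_{i-1} + q_{i-2} with p_{-2}=0, p_{-1}=1, q_{-2}=1, q_{-1}=0:
  i=0: a_0=8, p_0 = 8*1 + 0 = 8, q_0 = 8*0 + 1 = 1.
  i=1: a_1=5, p_1 = 5*8 + 1 = 41, q_1 = 5*1 + 0 = 5.
  i=2: a_2=7, p_2 = 7*41 + 8 = 295, q_2 = 7*5 + 1 = 36.
  i=3: a_3=7, p_3 = 7*295 + 41 = 2106, q_3 = 7*36 + 5 = 257.
  i=4: a_4=5, p_4 = 5*2106 + 295 = 10825, q_4 = 5*257 + 36 = 1321.
  i=5: a_5=3, p_5 = 3*10825 + 2106 = 34581, q_5 = 3*1321 + 257 = 4220.

8/1, 41/5, 295/36, 2106/257, 10825/1321, 34581/4220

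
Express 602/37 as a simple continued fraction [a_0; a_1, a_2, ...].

[16; 3, 1, 2, 3]

Run the Euclidean algorithm on 602 and 37; the successive quotients are the partial quotients a_0, a_1, ... (each step inverts the fractional part left over by the previous one):
  602 = 16*37 + 10, so a_0 = 16.
  37 = 3*10 + 7, so a_1 = 3.
  10 = 1*7 + 3, so a_2 = 1.
  7 = 2*3 + 1, so a_3 = 2.
  3 = 3*1 + 0, so a_4 = 3.
The remainder reaches 0 after 5 divisions, so the expansion has 5 partial quotients, read off in order.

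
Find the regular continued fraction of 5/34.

[0; 6, 1, 4]

Run the Euclidean algorithm on 5 and 34; the successive quotients are the partial quotients a_0, a_1, ... (each step inverts the fractional part left over by the previous one):
  5 = 0*34 + 5, so a_0 = 0.
  34 = 6*5 + 4, so a_1 = 6.
  5 = 1*4 + 1, so a_2 = 1.
  4 = 4*1 + 0, so a_3 = 4.
The remainder reaches 0 after 4 divisions, so the expansion has 4 partial quotients, read off in order.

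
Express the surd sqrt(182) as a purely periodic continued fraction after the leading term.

Write x_i = (sqrt(182) + m_i)/d_i with (m_0, d_0) = (0, 1). a_0 = floor(sqrt(182)) = 13, since 13^2 = 169 <= 182 < 196 = 14^2.
Iterate m_{i+1} = d_i*a_i - m_i, d_{i+1} = (182 - m_{i+1}^2)/d_i, a_{i+1} = floor((a_0 + m_{i+1})/d_{i+1}):
  m_1 = 1*13 - 0 = 13, d_1 = (182 - 13^2)/1 = 13/1 = 13, a_1 = floor((13 + 13)/13) = 2.
  m_2 = 13*2 - 13 = 13, d_2 = (182 - 13^2)/13 = 13/13 = 1, a_2 = floor((13 + 13)/1) = 26.
  m_3 = 1*26 - 13 = 13, d_3 = (182 - 13^2)/1 = 13/1 = 13: (m_3, d_3) = (m_1, d_1) = (13, 13), so from here the quotients repeat a_1, a_2; the period length is 2.
Hence the expansion of sqrt(182) is a_0 = 13 followed by the repeating block 2, 26 (period 2).

[13; (2, 26)]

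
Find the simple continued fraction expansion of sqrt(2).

[1; (2)]

Write x_i = (sqrt(2) + m_i)/d_i with (m_0, d_0) = (0, 1). a_0 = floor(sqrt(2)) = 1, since 1^2 = 1 <= 2 < 4 = 2^2.
Iterate m_{i+1} = d_i*a_i - m_i, d_{i+1} = (2 - m_{i+1}^2)/d_i, a_{i+1} = floor((a_0 + m_{i+1})/d_{i+1}):
  m_1 = 1*1 - 0 = 1, d_1 = (2 - 1^2)/1 = 1/1 = 1, a_1 = floor((1 + 1)/1) = 2.
  m_2 = 1*2 - 1 = 1, d_2 = (2 - 1^2)/1 = 1/1 = 1: (m_2, d_2) = (m_1, d_1) = (1, 1), so from here the quotient a_1 repeats; the period length is 1.
Hence the expansion of sqrt(2) is a_0 = 1 followed by the repeating block 2 (period 1).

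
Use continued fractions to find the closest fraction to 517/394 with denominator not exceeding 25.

21/16

Expand x = 517/394 as a continued fraction with the Euclidean algorithm:
  517 = 1*394 + 123, so a_0 = 1.
  394 = 3*123 + 25, so a_1 = 3.
  123 = 4*25 + 23, so a_2 = 4.
  25 = 1*23 + 2, so a_3 = 1.
  23 = 11*2 + 1, so a_4 = 11.
  2 = 2*1 + 0, so a_5 = 2.
so x = [1; 3, 4, 1, 11, 2].
Convergents (p_i = a_i*p_{i-1} + p_{i-2}, q_i = a_i*q_{i-1} + q_{i-2} with p_{-2}=0, p_{-1}=1, q_{-2}=1, q_{-1}=0), until the denominator exceeds 25:
  i=0: a_0=1, p_0 = 1*1 + 0 = 1, q_0 = 1*0 + 1 = 1.
  i=1: a_1=3, p_1 = 3*1 + 1 = 4, q_1 = 3*1 + 0 = 3.
  i=2: a_2=4, p_2 = 4*4 + 1 = 17, q_2 = 4*3 + 1 = 13.
  i=3: a_3=1, p_3 = 1*17 + 4 = 21, q_3 = 1*13 + 3 = 16.
  i=4: a_4=11, p_4 = 11*21 + 17 = 248, q_4 = 11*16 + 13 = 189.
q_4 = 189 > 25, so the last convergent with denominator <= 25 is p_3/q_3 = 21/16.
The closest fraction with denominator <= 25 is either p_3/q_3 or the intermediate fraction (k*p_3 + p_2)/(k*q_3 + q_2) with the largest k >= 1 whose denominator stays <= 25; these approach x as k grows, and every other convergent or intermediate fraction in range is farther away.
Largest k: floor((25 - q_2)/q_3) = floor((25 - 13)/16) = 0.
Since k = 0, no intermediate fraction beyond p_3/q_3 has denominator <= 25, so the convergent 21/16 is the closest (its error is |517*16 - 21*394|/(394*16) = 2/6304).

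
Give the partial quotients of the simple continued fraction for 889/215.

[4; 7, 2, 2, 2, 2]

Run the Euclidean algorithm on 889 and 215; the successive quotients are the partial quotients a_0, a_1, ... (each step inverts the fractional part left over by the previous one):
  889 = 4*215 + 29, so a_0 = 4.
  215 = 7*29 + 12, so a_1 = 7.
  29 = 2*12 + 5, so a_2 = 2.
  12 = 2*5 + 2, so a_3 = 2.
  5 = 2*2 + 1, so a_4 = 2.
  2 = 2*1 + 0, so a_5 = 2.
The remainder reaches 0 after 6 divisions, so the expansion has 6 partial quotients, read off in order.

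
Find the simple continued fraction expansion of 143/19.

[7; 1, 1, 9]

Run the Euclidean algorithm on 143 and 19; the successive quotients are the partial quotients a_0, a_1, ... (each step inverts the fractional part left over by the previous one):
  143 = 7*19 + 10, so a_0 = 7.
  19 = 1*10 + 9, so a_1 = 1.
  10 = 1*9 + 1, so a_2 = 1.
  9 = 9*1 + 0, so a_3 = 9.
The remainder reaches 0 after 4 divisions, so the expansion has 4 partial quotients, read off in order.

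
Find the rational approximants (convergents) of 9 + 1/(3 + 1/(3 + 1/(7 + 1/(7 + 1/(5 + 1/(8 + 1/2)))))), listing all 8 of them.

Using the convergent recurrence p_i = a_i*p_{i-1} + p_{i-2}, q_i = a_i*q_{i-1} + q_{i-2} with p_{-2}=0, p_{-1}=1, q_{-2}=1, q_{-1}=0:
  i=0: a_0=9, p_0 = 9*1 + 0 = 9, q_0 = 9*0 + 1 = 1.
  i=1: a_1=3, p_1 = 3*9 + 1 = 28, q_1 = 3*1 + 0 = 3.
  i=2: a_2=3, p_2 = 3*28 + 9 = 93, q_2 = 3*3 + 1 = 10.
  i=3: a_3=7, p_3 = 7*93 + 28 = 679, q_3 = 7*10 + 3 = 73.
  i=4: a_4=7, p_4 = 7*679 + 93 = 4846, q_4 = 7*73 + 10 = 521.
  i=5: a_5=5, p_5 = 5*4846 + 679 = 24909, q_5 = 5*521 + 73 = 2678.
  i=6: a_6=8, p_6 = 8*24909 + 4846 = 204118, q_6 = 8*2678 + 521 = 21945.
  i=7: a_7=2, p_7 = 2*204118 + 24909 = 433145, q_7 = 2*21945 + 2678 = 46568.

9/1, 28/3, 93/10, 679/73, 4846/521, 24909/2678, 204118/21945, 433145/46568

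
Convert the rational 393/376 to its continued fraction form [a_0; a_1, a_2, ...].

Run the Euclidean algorithm on 393 and 376; the successive quotients are the partial quotients a_0, a_1, ... (each step inverts the fractional part left over by the previous one):
  393 = 1*376 + 17, so a_0 = 1.
  376 = 22*17 + 2, so a_1 = 22.
  17 = 8*2 + 1, so a_2 = 8.
  2 = 2*1 + 0, so a_3 = 2.
The remainder reaches 0 after 4 divisions, so the expansion has 4 partial quotients, read off in order.

[1; 22, 8, 2]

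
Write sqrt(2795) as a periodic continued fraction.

Write x_i = (sqrt(2795) + m_i)/d_i with (m_0, d_0) = (0, 1). a_0 = floor(sqrt(2795)) = 52, since 52^2 = 2704 <= 2795 < 2809 = 53^2.
Iterate m_{i+1} = d_i*a_i - m_i, d_{i+1} = (2795 - m_{i+1}^2)/d_i, a_{i+1} = floor((a_0 + m_{i+1})/d_{i+1}):
  m_1 = 1*52 - 0 = 52, d_1 = (2795 - 52^2)/1 = 91/1 = 91, a_1 = floor((52 + 52)/91) = 1.
  m_2 = 91*1 - 52 = 39, d_2 = (2795 - 39^2)/91 = 1274/91 = 14, a_2 = floor((52 + 39)/14) = 6.
  m_3 = 14*6 - 39 = 45, d_3 = (2795 - 45^2)/14 = 770/14 = 55, a_3 = floor((52 + 45)/55) = 1.
  m_4 = 55*1 - 45 = 10, d_4 = (2795 - 10^2)/55 = 2695/55 = 49, a_4 = floor((52 + 10)/49) = 1.
  m_5 = 49*1 - 10 = 39, d_5 = (2795 - 39^2)/49 = 1274/49 = 26, a_5 = floor((52 + 39)/26) = 3.
  m_6 = 26*3 - 39 = 39, d_6 = (2795 - 39^2)/26 = 1274/26 = 49, a_6 = floor((52 + 39)/49) = 1.
  m_7 = 49*1 - 39 = 10, d_7 = (2795 - 10^2)/49 = 2695/49 = 55, a_7 = floor((52 + 10)/55) = 1.
  m_8 = 55*1 - 10 = 45, d_8 = (2795 - 45^2)/55 = 770/55 = 14, a_8 = floor((52 + 45)/14) = 6.
  m_9 = 14*6 - 45 = 39, d_9 = (2795 - 39^2)/14 = 1274/14 = 91, a_9 = floor((52 + 39)/91) = 1.
  m_10 = 91*1 - 39 = 52, d_10 = (2795 - 52^2)/91 = 91/91 = 1, a_10 = floor((52 + 52)/1) = 104.
  m_11 = 1*104 - 52 = 52, d_11 = (2795 - 52^2)/1 = 91/1 = 91: (m_11, d_11) = (m_1, d_1) = (52, 91), so from here the quotients repeat a_1, ..., a_10; the period length is 10.
Hence the expansion of sqrt(2795) is a_0 = 52 followed by the repeating block 1, 6, 1, 1, 3, 1, 1, 6, 1, 104 (period 10).

[52; (1, 6, 1, 1, 3, 1, 1, 6, 1, 104)]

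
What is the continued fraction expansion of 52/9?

Run the Euclidean algorithm on 52 and 9; the successive quotients are the partial quotients a_0, a_1, ... (each step inverts the fractional part left over by the previous one):
  52 = 5*9 + 7, so a_0 = 5.
  9 = 1*7 + 2, so a_1 = 1.
  7 = 3*2 + 1, so a_2 = 3.
  2 = 2*1 + 0, so a_3 = 2.
The remainder reaches 0 after 4 divisions, so the expansion has 4 partial quotients, read off in order.

[5; 1, 3, 2]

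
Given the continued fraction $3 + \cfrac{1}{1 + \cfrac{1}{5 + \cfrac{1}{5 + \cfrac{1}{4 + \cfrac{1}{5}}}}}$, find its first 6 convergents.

Using the convergent recurrence p_i = a_i*p_{i-1} + p_{i-2}, q_i = a_i*q_{i-1} + q_{i-2} with p_{-2}=0, p_{-1}=1, q_{-2}=1, q_{-1}=0:
  i=0: a_0=3, p_0 = 3*1 + 0 = 3, q_0 = 3*0 + 1 = 1.
  i=1: a_1=1, p_1 = 1*3 + 1 = 4, q_1 = 1*1 + 0 = 1.
  i=2: a_2=5, p_2 = 5*4 + 3 = 23, q_2 = 5*1 + 1 = 6.
  i=3: a_3=5, p_3 = 5*23 + 4 = 119, q_3 = 5*6 + 1 = 31.
  i=4: a_4=4, p_4 = 4*119 + 23 = 499, q_4 = 4*31 + 6 = 130.
  i=5: a_5=5, p_5 = 5*499 + 119 = 2614, q_5 = 5*130 + 31 = 681.

3/1, 4/1, 23/6, 119/31, 499/130, 2614/681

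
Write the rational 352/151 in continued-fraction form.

Run the Euclidean algorithm on 352 and 151; the successive quotients are the partial quotients a_0, a_1, ... (each step inverts the fractional part left over by the previous one):
  352 = 2*151 + 50, so a_0 = 2.
  151 = 3*50 + 1, so a_1 = 3.
  50 = 50*1 + 0, so a_2 = 50.
The remainder reaches 0 after 3 divisions, so the expansion has 3 partial quotients, read off in order.

[2; 3, 50]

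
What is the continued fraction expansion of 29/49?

Run the Euclidean algorithm on 29 and 49; the successive quotients are the partial quotients a_0, a_1, ... (each step inverts the fractional part left over by the previous one):
  29 = 0*49 + 29, so a_0 = 0.
  49 = 1*29 + 20, so a_1 = 1.
  29 = 1*20 + 9, so a_2 = 1.
  20 = 2*9 + 2, so a_3 = 2.
  9 = 4*2 + 1, so a_4 = 4.
  2 = 2*1 + 0, so a_5 = 2.
The remainder reaches 0 after 6 divisions, so the expansion has 6 partial quotients, read off in order.

[0; 1, 1, 2, 4, 2]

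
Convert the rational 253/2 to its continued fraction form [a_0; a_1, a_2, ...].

[126; 2]

Run the Euclidean algorithm on 253 and 2; the successive quotients are the partial quotients a_0, a_1, ... (each step inverts the fractional part left over by the previous one):
  253 = 126*2 + 1, so a_0 = 126.
  2 = 2*1 + 0, so a_1 = 2.
The remainder reaches 0 after 2 divisions, so the expansion has 2 partial quotients, read off in order.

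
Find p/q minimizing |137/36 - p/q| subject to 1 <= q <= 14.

Expand x = 137/36 as a continued fraction with the Euclidean algorithm:
  137 = 3*36 + 29, so a_0 = 3.
  36 = 1*29 + 7, so a_1 = 1.
  29 = 4*7 + 1, so a_2 = 4.
  7 = 7*1 + 0, so a_3 = 7.
so x = [3; 1, 4, 7].
Convergents (p_i = a_i*p_{i-1} + p_{i-2}, q_i = a_i*q_{i-1} + q_{i-2} with p_{-2}=0, p_{-1}=1, q_{-2}=1, q_{-1}=0), until the denominator exceeds 14:
  i=0: a_0=3, p_0 = 3*1 + 0 = 3, q_0 = 3*0 + 1 = 1.
  i=1: a_1=1, p_1 = 1*3 + 1 = 4, q_1 = 1*1 + 0 = 1.
  i=2: a_2=4, p_2 = 4*4 + 3 = 19, q_2 = 4*1 + 1 = 5.
  i=3: a_3=7, p_3 = 7*19 + 4 = 137, q_3 = 7*5 + 1 = 36.
q_3 = 36 > 14, so the last convergent with denominator <= 14 is p_2/q_2 = 19/5.
The closest fraction with denominator <= 14 is either p_2/q_2 or the intermediate fraction (k*p_2 + p_1)/(k*q_2 + q_1) with the largest k >= 1 whose denominator stays <= 14; these approach x as k grows, and every other convergent or intermediate fraction in range is farther away.
Largest k: floor((14 - q_1)/q_2) = floor((14 - 1)/5) = 2.
That gives (2*19 + 4)/(2*5 + 1) = 42/11.
Compare the errors: |x - 19/5| = |137*5 - 19*36|/(36*5) = 1/180, and |x - 42/11| = |137*11 - 42*36|/(36*11) = 5/396.
Cross-multiplying, 1*396 = 396 < 900 = 5*180, so 1/180 is smaller: the convergent 19/5 is closer to x than 42/11.

19/5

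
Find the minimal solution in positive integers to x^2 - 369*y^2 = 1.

(x, y) = (8396801, 437120)

First expand sqrt(369) as a continued fraction. With x_i = (sqrt(369) + m_i)/d_i and (m_0, d_0) = (0, 1): a_0 = floor(sqrt(369)) = 19, since 19^2 = 361 <= 369 < 400 = 20^2.
Iterate m_{i+1} = d_i*a_i - m_i, d_{i+1} = (369 - m_{i+1}^2)/d_i, a_{i+1} = floor((a_0 + m_{i+1})/d_{i+1}):
  m_1 = 1*19 - 0 = 19, d_1 = (369 - 19^2)/1 = 8/1 = 8, a_1 = floor((19 + 19)/8) = 4.
  m_2 = 8*4 - 19 = 13, d_2 = (369 - 13^2)/8 = 200/8 = 25, a_2 = floor((19 + 13)/25) = 1.
  m_3 = 25*1 - 13 = 12, d_3 = (369 - 12^2)/25 = 225/25 = 9, a_3 = floor((19 + 12)/9) = 3.
  m_4 = 9*3 - 12 = 15, d_4 = (369 - 15^2)/9 = 144/9 = 16, a_4 = floor((19 + 15)/16) = 2.
  m_5 = 16*2 - 15 = 17, d_5 = (369 - 17^2)/16 = 80/16 = 5, a_5 = floor((19 + 17)/5) = 7.
  m_6 = 5*7 - 17 = 18, d_6 = (369 - 18^2)/5 = 45/5 = 9, a_6 = floor((19 + 18)/9) = 4.
  m_7 = 9*4 - 18 = 18, d_7 = (369 - 18^2)/9 = 45/9 = 5, a_7 = floor((19 + 18)/5) = 7.
  m_8 = 5*7 - 18 = 17, d_8 = (369 - 17^2)/5 = 80/5 = 16, a_8 = floor((19 + 17)/16) = 2.
  m_9 = 16*2 - 17 = 15, d_9 = (369 - 15^2)/16 = 144/16 = 9, a_9 = floor((19 + 15)/9) = 3.
  m_10 = 9*3 - 15 = 12, d_10 = (369 - 12^2)/9 = 225/9 = 25, a_10 = floor((19 + 12)/25) = 1.
  m_11 = 25*1 - 12 = 13, d_11 = (369 - 13^2)/25 = 200/25 = 8, a_11 = floor((19 + 13)/8) = 4.
  m_12 = 8*4 - 13 = 19, d_12 = (369 - 19^2)/8 = 8/8 = 1, a_12 = floor((19 + 19)/1) = 38.
  m_13 = 1*38 - 19 = 19, d_13 = (369 - 19^2)/1 = 8/1 = 8: (m_13, d_13) = (m_1, d_1) = (19, 8), so from here the quotients repeat a_1, ..., a_12; the period length is 12.
So sqrt(369) = [19; (4, 1, 3, 2, 7, 4, 7, 2, 3, 1, 4, 38)] with period length k = 12.
k is even, so the fundamental solution of x^2 - 369y^2 = 1 is (p_{k-1}, q_{k-1}) = (p_11, q_11); compute convergents through index 11.
Convergents (p_i = a_i*p_{i-1} + p_{i-2}, q_i = a_i*q_{i-1} + q_{i-2} with p_{-2}=0, p_{-1}=1, q_{-2}=1, q_{-1}=0):
  i=0: a_0=19, p_0 = 19*1 + 0 = 19, q_0 = 19*0 + 1 = 1.
  i=1: a_1=4, p_1 = 4*19 + 1 = 77, q_1 = 4*1 + 0 = 4.
  i=2: a_2=1, p_2 = 1*77 + 19 = 96, q_2 = 1*4 + 1 = 5.
  i=3: a_3=3, p_3 = 3*96 + 77 = 365, q_3 = 3*5 + 4 = 19.
  i=4: a_4=2, p_4 = 2*365 + 96 = 826, q_4 = 2*19 + 5 = 43.
  i=5: a_5=7, p_5 = 7*826 + 365 = 6147, q_5 = 7*43 + 19 = 320.
  i=6: a_6=4, p_6 = 4*6147 + 826 = 25414, q_6 = 4*320 + 43 = 1323.
  i=7: a_7=7, p_7 = 7*25414 + 6147 = 184045, q_7 = 7*1323 + 320 = 9581.
  i=8: a_8=2, p_8 = 2*184045 + 25414 = 393504, q_8 = 2*9581 + 1323 = 20485.
  i=9: a_9=3, p_9 = 3*393504 + 184045 = 1364557, q_9 = 3*20485 + 9581 = 71036.
  i=10: a_10=1, p_10 = 1*1364557 + 393504 = 1758061, q_10 = 1*71036 + 20485 = 91521.
  i=11: a_11=4, p_11 = 4*1758061 + 1364557 = 8396801, q_11 = 4*91521 + 71036 = 437120.
Check: 8396801^2 - 369*437120^2 = 70506267033601 - 70506267033600 = 1, so (x, y) = (8396801, 437120) solves the equation, and by the theorem it is the least positive solution.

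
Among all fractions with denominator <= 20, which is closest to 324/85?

61/16

Expand x = 324/85 as a continued fraction with the Euclidean algorithm:
  324 = 3*85 + 69, so a_0 = 3.
  85 = 1*69 + 16, so a_1 = 1.
  69 = 4*16 + 5, so a_2 = 4.
  16 = 3*5 + 1, so a_3 = 3.
  5 = 5*1 + 0, so a_4 = 5.
so x = [3; 1, 4, 3, 5].
Convergents (p_i = a_i*p_{i-1} + p_{i-2}, q_i = a_i*q_{i-1} + q_{i-2} with p_{-2}=0, p_{-1}=1, q_{-2}=1, q_{-1}=0), until the denominator exceeds 20:
  i=0: a_0=3, p_0 = 3*1 + 0 = 3, q_0 = 3*0 + 1 = 1.
  i=1: a_1=1, p_1 = 1*3 + 1 = 4, q_1 = 1*1 + 0 = 1.
  i=2: a_2=4, p_2 = 4*4 + 3 = 19, q_2 = 4*1 + 1 = 5.
  i=3: a_3=3, p_3 = 3*19 + 4 = 61, q_3 = 3*5 + 1 = 16.
  i=4: a_4=5, p_4 = 5*61 + 19 = 324, q_4 = 5*16 + 5 = 85.
q_4 = 85 > 20, so the last convergent with denominator <= 20 is p_3/q_3 = 61/16.
The closest fraction with denominator <= 20 is either p_3/q_3 or the intermediate fraction (k*p_3 + p_2)/(k*q_3 + q_2) with the largest k >= 1 whose denominator stays <= 20; these approach x as k grows, and every other convergent or intermediate fraction in range is farther away.
Largest k: floor((20 - q_2)/q_3) = floor((20 - 5)/16) = 0.
Since k = 0, no intermediate fraction beyond p_3/q_3 has denominator <= 20, so the convergent 61/16 is the closest (its error is |324*16 - 61*85|/(85*16) = 1/1360).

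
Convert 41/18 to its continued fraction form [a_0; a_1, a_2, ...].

Run the Euclidean algorithm on 41 and 18; the successive quotients are the partial quotients a_0, a_1, ... (each step inverts the fractional part left over by the previous one):
  41 = 2*18 + 5, so a_0 = 2.
  18 = 3*5 + 3, so a_1 = 3.
  5 = 1*3 + 2, so a_2 = 1.
  3 = 1*2 + 1, so a_3 = 1.
  2 = 2*1 + 0, so a_4 = 2.
The remainder reaches 0 after 5 divisions, so the expansion has 5 partial quotients, read off in order.

[2; 3, 1, 1, 2]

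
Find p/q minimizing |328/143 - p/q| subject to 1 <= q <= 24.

Expand x = 328/143 as a continued fraction with the Euclidean algorithm:
  328 = 2*143 + 42, so a_0 = 2.
  143 = 3*42 + 17, so a_1 = 3.
  42 = 2*17 + 8, so a_2 = 2.
  17 = 2*8 + 1, so a_3 = 2.
  8 = 8*1 + 0, so a_4 = 8.
so x = [2; 3, 2, 2, 8].
Convergents (p_i = a_i*p_{i-1} + p_{i-2}, q_i = a_i*q_{i-1} + q_{i-2} with p_{-2}=0, p_{-1}=1, q_{-2}=1, q_{-1}=0), until the denominator exceeds 24:
  i=0: a_0=2, p_0 = 2*1 + 0 = 2, q_0 = 2*0 + 1 = 1.
  i=1: a_1=3, p_1 = 3*2 + 1 = 7, q_1 = 3*1 + 0 = 3.
  i=2: a_2=2, p_2 = 2*7 + 2 = 16, q_2 = 2*3 + 1 = 7.
  i=3: a_3=2, p_3 = 2*16 + 7 = 39, q_3 = 2*7 + 3 = 17.
  i=4: a_4=8, p_4 = 8*39 + 16 = 328, q_4 = 8*17 + 7 = 143.
q_4 = 143 > 24, so the last convergent with denominator <= 24 is p_3/q_3 = 39/17.
The closest fraction with denominator <= 24 is either p_3/q_3 or the intermediate fraction (k*p_3 + p_2)/(k*q_3 + q_2) with the largest k >= 1 whose denominator stays <= 24; these approach x as k grows, and every other convergent or intermediate fraction in range is farther away.
Largest k: floor((24 - q_2)/q_3) = floor((24 - 7)/17) = 1.
That gives (1*39 + 16)/(1*17 + 7) = 55/24.
Compare the errors: |x - 39/17| = |328*17 - 39*143|/(143*17) = 1/2431, and |x - 55/24| = |328*24 - 55*143|/(143*24) = 7/3432.
Cross-multiplying, 1*3432 = 3432 < 17017 = 7*2431, so 1/2431 is smaller: the convergent 39/17 is closer to x than 55/24.

39/17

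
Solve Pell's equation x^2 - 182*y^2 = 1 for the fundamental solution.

First expand sqrt(182) as a continued fraction. With x_i = (sqrt(182) + m_i)/d_i and (m_0, d_0) = (0, 1): a_0 = floor(sqrt(182)) = 13, since 13^2 = 169 <= 182 < 196 = 14^2.
Iterate m_{i+1} = d_i*a_i - m_i, d_{i+1} = (182 - m_{i+1}^2)/d_i, a_{i+1} = floor((a_0 + m_{i+1})/d_{i+1}):
  m_1 = 1*13 - 0 = 13, d_1 = (182 - 13^2)/1 = 13/1 = 13, a_1 = floor((13 + 13)/13) = 2.
  m_2 = 13*2 - 13 = 13, d_2 = (182 - 13^2)/13 = 13/13 = 1, a_2 = floor((13 + 13)/1) = 26.
  m_3 = 1*26 - 13 = 13, d_3 = (182 - 13^2)/1 = 13/1 = 13: (m_3, d_3) = (m_1, d_1) = (13, 13), so from here the quotients repeat a_1, a_2; the period length is 2.
So sqrt(182) = [13; (2, 26)] with period length k = 2.
k is even, so the fundamental solution of x^2 - 182y^2 = 1 is (p_{k-1}, q_{k-1}) = (p_1, q_1); compute convergents through index 1.
Convergents (p_i = a_i*p_{i-1} + p_{i-2}, q_i = a_i*q_{i-1} + q_{i-2} with p_{-2}=0, p_{-1}=1, q_{-2}=1, q_{-1}=0):
  i=0: a_0=13, p_0 = 13*1 + 0 = 13, q_0 = 13*0 + 1 = 1.
  i=1: a_1=2, p_1 = 2*13 + 1 = 27, q_1 = 2*1 + 0 = 2.
Check: 27^2 - 182*2^2 = 729 - 728 = 1, so (x, y) = (27, 2) solves the equation, and by the theorem it is the least positive solution.

(x, y) = (27, 2)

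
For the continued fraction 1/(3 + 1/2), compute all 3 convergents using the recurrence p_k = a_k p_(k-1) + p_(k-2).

Using the convergent recurrence p_i = a_i*p_{i-1} + p_{i-2}, q_i = a_i*q_{i-1} + q_{i-2} with p_{-2}=0, p_{-1}=1, q_{-2}=1, q_{-1}=0:
  i=0: a_0=0, p_0 = 0*1 + 0 = 0, q_0 = 0*0 + 1 = 1.
  i=1: a_1=3, p_1 = 3*0 + 1 = 1, q_1 = 3*1 + 0 = 3.
  i=2: a_2=2, p_2 = 2*1 + 0 = 2, q_2 = 2*3 + 1 = 7.

0/1, 1/3, 2/7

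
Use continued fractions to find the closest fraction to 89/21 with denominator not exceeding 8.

Expand x = 89/21 as a continued fraction with the Euclidean algorithm:
  89 = 4*21 + 5, so a_0 = 4.
  21 = 4*5 + 1, so a_1 = 4.
  5 = 5*1 + 0, so a_2 = 5.
so x = [4; 4, 5].
Convergents (p_i = a_i*p_{i-1} + p_{i-2}, q_i = a_i*q_{i-1} + q_{i-2} with p_{-2}=0, p_{-1}=1, q_{-2}=1, q_{-1}=0), until the denominator exceeds 8:
  i=0: a_0=4, p_0 = 4*1 + 0 = 4, q_0 = 4*0 + 1 = 1.
  i=1: a_1=4, p_1 = 4*4 + 1 = 17, q_1 = 4*1 + 0 = 4.
  i=2: a_2=5, p_2 = 5*17 + 4 = 89, q_2 = 5*4 + 1 = 21.
q_2 = 21 > 8, so the last convergent with denominator <= 8 is p_1/q_1 = 17/4.
The closest fraction with denominator <= 8 is either p_1/q_1 or the intermediate fraction (k*p_1 + p_0)/(k*q_1 + q_0) with the largest k >= 1 whose denominator stays <= 8; these approach x as k grows, and every other convergent or intermediate fraction in range is farther away.
Largest k: floor((8 - q_0)/q_1) = floor((8 - 1)/4) = 1.
That gives (1*17 + 4)/(1*4 + 1) = 21/5.
Compare the errors: |x - 17/4| = |89*4 - 17*21|/(21*4) = 1/84, and |x - 21/5| = |89*5 - 21*21|/(21*5) = 4/105.
Cross-multiplying, 1*105 = 105 < 336 = 4*84, so 1/84 is smaller: the convergent 17/4 is closer to x than 21/5.

17/4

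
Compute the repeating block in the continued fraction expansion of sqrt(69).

Write x_i = (sqrt(69) + m_i)/d_i with (m_0, d_0) = (0, 1). a_0 = floor(sqrt(69)) = 8, since 8^2 = 64 <= 69 < 81 = 9^2.
Iterate m_{i+1} = d_i*a_i - m_i, d_{i+1} = (69 - m_{i+1}^2)/d_i, a_{i+1} = floor((a_0 + m_{i+1})/d_{i+1}):
  m_1 = 1*8 - 0 = 8, d_1 = (69 - 8^2)/1 = 5/1 = 5, a_1 = floor((8 + 8)/5) = 3.
  m_2 = 5*3 - 8 = 7, d_2 = (69 - 7^2)/5 = 20/5 = 4, a_2 = floor((8 + 7)/4) = 3.
  m_3 = 4*3 - 7 = 5, d_3 = (69 - 5^2)/4 = 44/4 = 11, a_3 = floor((8 + 5)/11) = 1.
  m_4 = 11*1 - 5 = 6, d_4 = (69 - 6^2)/11 = 33/11 = 3, a_4 = floor((8 + 6)/3) = 4.
  m_5 = 3*4 - 6 = 6, d_5 = (69 - 6^2)/3 = 33/3 = 11, a_5 = floor((8 + 6)/11) = 1.
  m_6 = 11*1 - 6 = 5, d_6 = (69 - 5^2)/11 = 44/11 = 4, a_6 = floor((8 + 5)/4) = 3.
  m_7 = 4*3 - 5 = 7, d_7 = (69 - 7^2)/4 = 20/4 = 5, a_7 = floor((8 + 7)/5) = 3.
  m_8 = 5*3 - 7 = 8, d_8 = (69 - 8^2)/5 = 5/5 = 1, a_8 = floor((8 + 8)/1) = 16.
  m_9 = 1*16 - 8 = 8, d_9 = (69 - 8^2)/1 = 5/1 = 5: (m_9, d_9) = (m_1, d_1) = (8, 5), so from here the quotients repeat a_1, ..., a_8; the period length is 8.
Hence the expansion of sqrt(69) is a_0 = 8 followed by the repeating block 3, 3, 1, 4, 1, 3, 3, 16 (period 8).

[8; (3, 3, 1, 4, 1, 3, 3, 16)]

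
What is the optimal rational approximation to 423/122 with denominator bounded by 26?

52/15

Expand x = 423/122 as a continued fraction with the Euclidean algorithm:
  423 = 3*122 + 57, so a_0 = 3.
  122 = 2*57 + 8, so a_1 = 2.
  57 = 7*8 + 1, so a_2 = 7.
  8 = 8*1 + 0, so a_3 = 8.
so x = [3; 2, 7, 8].
Convergents (p_i = a_i*p_{i-1} + p_{i-2}, q_i = a_i*q_{i-1} + q_{i-2} with p_{-2}=0, p_{-1}=1, q_{-2}=1, q_{-1}=0), until the denominator exceeds 26:
  i=0: a_0=3, p_0 = 3*1 + 0 = 3, q_0 = 3*0 + 1 = 1.
  i=1: a_1=2, p_1 = 2*3 + 1 = 7, q_1 = 2*1 + 0 = 2.
  i=2: a_2=7, p_2 = 7*7 + 3 = 52, q_2 = 7*2 + 1 = 15.
  i=3: a_3=8, p_3 = 8*52 + 7 = 423, q_3 = 8*15 + 2 = 122.
q_3 = 122 > 26, so the last convergent with denominator <= 26 is p_2/q_2 = 52/15.
The closest fraction with denominator <= 26 is either p_2/q_2 or the intermediate fraction (k*p_2 + p_1)/(k*q_2 + q_1) with the largest k >= 1 whose denominator stays <= 26; these approach x as k grows, and every other convergent or intermediate fraction in range is farther away.
Largest k: floor((26 - q_1)/q_2) = floor((26 - 2)/15) = 1.
That gives (1*52 + 7)/(1*15 + 2) = 59/17.
Compare the errors: |x - 52/15| = |423*15 - 52*122|/(122*15) = 1/1830, and |x - 59/17| = |423*17 - 59*122|/(122*17) = 7/2074.
Cross-multiplying, 1*2074 = 2074 < 12810 = 7*1830, so 1/1830 is smaller: the convergent 52/15 is closer to x than 59/17.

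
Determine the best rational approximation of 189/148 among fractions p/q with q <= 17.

Expand x = 189/148 as a continued fraction with the Euclidean algorithm:
  189 = 1*148 + 41, so a_0 = 1.
  148 = 3*41 + 25, so a_1 = 3.
  41 = 1*25 + 16, so a_2 = 1.
  25 = 1*16 + 9, so a_3 = 1.
  16 = 1*9 + 7, so a_4 = 1.
  9 = 1*7 + 2, so a_5 = 1.
  7 = 3*2 + 1, so a_6 = 3.
  2 = 2*1 + 0, so a_7 = 2.
so x = [1; 3, 1, 1, 1, 1, 3, 2].
Convergents (p_i = a_i*p_{i-1} + p_{i-2}, q_i = a_i*q_{i-1} + q_{i-2} with p_{-2}=0, p_{-1}=1, q_{-2}=1, q_{-1}=0), until the denominator exceeds 17:
  i=0: a_0=1, p_0 = 1*1 + 0 = 1, q_0 = 1*0 + 1 = 1.
  i=1: a_1=3, p_1 = 3*1 + 1 = 4, q_1 = 3*1 + 0 = 3.
  i=2: a_2=1, p_2 = 1*4 + 1 = 5, q_2 = 1*3 + 1 = 4.
  i=3: a_3=1, p_3 = 1*5 + 4 = 9, q_3 = 1*4 + 3 = 7.
  i=4: a_4=1, p_4 = 1*9 + 5 = 14, q_4 = 1*7 + 4 = 11.
  i=5: a_5=1, p_5 = 1*14 + 9 = 23, q_5 = 1*11 + 7 = 18.
q_5 = 18 > 17, so the last convergent with denominator <= 17 is p_4/q_4 = 14/11.
The closest fraction with denominator <= 17 is either p_4/q_4 or the intermediate fraction (k*p_4 + p_3)/(k*q_4 + q_3) with the largest k >= 1 whose denominator stays <= 17; these approach x as k grows, and every other convergent or intermediate fraction in range is farther away.
Largest k: floor((17 - q_3)/q_4) = floor((17 - 7)/11) = 0.
Since k = 0, no intermediate fraction beyond p_4/q_4 has denominator <= 17, so the convergent 14/11 is the closest (its error is |189*11 - 14*148|/(148*11) = 7/1628).

14/11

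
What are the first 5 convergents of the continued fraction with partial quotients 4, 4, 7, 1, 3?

4/1, 17/4, 123/29, 140/33, 543/128

Using the convergent recurrence p_i = a_i*p_{i-1} + p_{i-2}, q_i = a_i*q_{i-1} + q_{i-2} with p_{-2}=0, p_{-1}=1, q_{-2}=1, q_{-1}=0:
  i=0: a_0=4, p_0 = 4*1 + 0 = 4, q_0 = 4*0 + 1 = 1.
  i=1: a_1=4, p_1 = 4*4 + 1 = 17, q_1 = 4*1 + 0 = 4.
  i=2: a_2=7, p_2 = 7*17 + 4 = 123, q_2 = 7*4 + 1 = 29.
  i=3: a_3=1, p_3 = 1*123 + 17 = 140, q_3 = 1*29 + 4 = 33.
  i=4: a_4=3, p_4 = 3*140 + 123 = 543, q_4 = 3*33 + 29 = 128.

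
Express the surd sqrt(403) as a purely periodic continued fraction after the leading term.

[20; (13, 2, 1, 3, 1, 3, 1, 2, 13, 40)]

Write x_i = (sqrt(403) + m_i)/d_i with (m_0, d_0) = (0, 1). a_0 = floor(sqrt(403)) = 20, since 20^2 = 400 <= 403 < 441 = 21^2.
Iterate m_{i+1} = d_i*a_i - m_i, d_{i+1} = (403 - m_{i+1}^2)/d_i, a_{i+1} = floor((a_0 + m_{i+1})/d_{i+1}):
  m_1 = 1*20 - 0 = 20, d_1 = (403 - 20^2)/1 = 3/1 = 3, a_1 = floor((20 + 20)/3) = 13.
  m_2 = 3*13 - 20 = 19, d_2 = (403 - 19^2)/3 = 42/3 = 14, a_2 = floor((20 + 19)/14) = 2.
  m_3 = 14*2 - 19 = 9, d_3 = (403 - 9^2)/14 = 322/14 = 23, a_3 = floor((20 + 9)/23) = 1.
  m_4 = 23*1 - 9 = 14, d_4 = (403 - 14^2)/23 = 207/23 = 9, a_4 = floor((20 + 14)/9) = 3.
  m_5 = 9*3 - 14 = 13, d_5 = (403 - 13^2)/9 = 234/9 = 26, a_5 = floor((20 + 13)/26) = 1.
  m_6 = 26*1 - 13 = 13, d_6 = (403 - 13^2)/26 = 234/26 = 9, a_6 = floor((20 + 13)/9) = 3.
  m_7 = 9*3 - 13 = 14, d_7 = (403 - 14^2)/9 = 207/9 = 23, a_7 = floor((20 + 14)/23) = 1.
  m_8 = 23*1 - 14 = 9, d_8 = (403 - 9^2)/23 = 322/23 = 14, a_8 = floor((20 + 9)/14) = 2.
  m_9 = 14*2 - 9 = 19, d_9 = (403 - 19^2)/14 = 42/14 = 3, a_9 = floor((20 + 19)/3) = 13.
  m_10 = 3*13 - 19 = 20, d_10 = (403 - 20^2)/3 = 3/3 = 1, a_10 = floor((20 + 20)/1) = 40.
  m_11 = 1*40 - 20 = 20, d_11 = (403 - 20^2)/1 = 3/1 = 3: (m_11, d_11) = (m_1, d_1) = (20, 3), so from here the quotients repeat a_1, ..., a_10; the period length is 10.
Hence the expansion of sqrt(403) is a_0 = 20 followed by the repeating block 13, 2, 1, 3, 1, 3, 1, 2, 13, 40 (period 10).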